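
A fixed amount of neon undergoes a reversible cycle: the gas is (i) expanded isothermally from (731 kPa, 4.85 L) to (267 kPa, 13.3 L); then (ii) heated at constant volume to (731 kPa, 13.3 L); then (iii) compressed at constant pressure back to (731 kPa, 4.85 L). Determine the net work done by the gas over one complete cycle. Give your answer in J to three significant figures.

W_net ≈ -2600 J

Leg (i): W = PᵢVᵢ ln(V_f/Vᵢ) = (3545) ln(13.3/4.85) = 3576 J.
Leg (ii): W = 0.
Leg (iii): W = PΔV = (731)(4.85 − 13.3) = -6177 J.
W_net = 3576 − 6177 = -2600 J.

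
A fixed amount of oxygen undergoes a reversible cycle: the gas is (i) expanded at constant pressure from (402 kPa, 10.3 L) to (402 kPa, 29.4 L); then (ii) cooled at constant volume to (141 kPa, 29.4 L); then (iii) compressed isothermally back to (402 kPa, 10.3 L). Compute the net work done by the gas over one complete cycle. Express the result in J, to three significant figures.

Leg (i): W = PΔV = (402)(29.4 − 10.3) = 7678 J.
Leg (ii): W = 0.
Leg (iii): W = PᵢVᵢ ln(V_f/Vᵢ) = (4145) ln(10.3/29.4) = -4348 J.
W_net = 7678 − 4348 = 3330 J.

W_net ≈ 3330 J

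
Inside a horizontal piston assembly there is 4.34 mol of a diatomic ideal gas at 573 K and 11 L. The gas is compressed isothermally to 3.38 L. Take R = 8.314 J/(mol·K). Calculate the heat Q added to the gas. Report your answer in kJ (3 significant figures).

Q ≈ -24.4 kJ

Isothermal ⇒ ΔU = 0, so Q = W = nRT ln(V₂/V₁).
Q = (4.34)(8.314)(573) ln(3.38/11) = 20675 × -1.18 = -24397 J.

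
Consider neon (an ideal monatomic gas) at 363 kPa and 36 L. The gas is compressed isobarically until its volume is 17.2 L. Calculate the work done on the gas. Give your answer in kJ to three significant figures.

Isobaric: W = P ΔV.
W = (363 kPa)(17.2 − 36 L) = (363)(-18.8) = -6824 J.
Work on gas = −W_by = 6824 J.

W ≈ 6.82 kJ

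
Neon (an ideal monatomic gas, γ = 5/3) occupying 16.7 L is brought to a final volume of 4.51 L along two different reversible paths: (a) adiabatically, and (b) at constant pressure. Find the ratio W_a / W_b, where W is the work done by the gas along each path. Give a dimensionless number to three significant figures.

Path (a) adiabatic: W = P₁V₁(1 − (V₁/V₂)^(γ−1))/(γ−1) → W_a/(P₁V₁) = -2.09.
Path (b) isobaric: W = P₁(V₂ − V₁) → W_b/(P₁V₁) = -0.7299.
W_a / W_b = -2.09 / -0.7299 = 2.864.

W_a / W_b ≈ 2.86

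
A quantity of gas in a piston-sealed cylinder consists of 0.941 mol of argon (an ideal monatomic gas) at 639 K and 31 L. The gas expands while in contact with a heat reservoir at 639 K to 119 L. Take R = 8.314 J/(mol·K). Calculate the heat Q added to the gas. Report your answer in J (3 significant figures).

Isothermal ⇒ ΔU = 0, so Q = W = nRT ln(V₂/V₁).
Q = (0.941)(8.314)(639) ln(119/31) = 4999 × 1.345 = 6725 J.

Q ≈ 6720 J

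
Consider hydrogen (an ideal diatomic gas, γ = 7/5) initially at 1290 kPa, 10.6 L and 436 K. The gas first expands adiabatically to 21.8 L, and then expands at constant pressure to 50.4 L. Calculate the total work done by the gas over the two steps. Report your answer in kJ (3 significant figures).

W_total ≈ 22.0 kJ

Step 1 (adiabatic): W = (P₁V₁ − P₂V₂)/(γ−1) = (13674 − 10248)/0.4 = 8565 J.
After step 1: P = 470.1 kPa, V = 21.8 L, T = 326.8 K.
Step 2 (isobaric): W = PΔV = (470.1 kPa)(50.4 − 21.8 L) = 13445 J.
W_total = 8565 + 13445 = 22010 J.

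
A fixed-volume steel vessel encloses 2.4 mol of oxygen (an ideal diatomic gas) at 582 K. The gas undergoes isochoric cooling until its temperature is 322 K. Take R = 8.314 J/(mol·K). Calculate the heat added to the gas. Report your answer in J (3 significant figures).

Constant volume ⇒ W = 0, so Q = ΔU = nCᵥΔT with Cᵥ = 5R/2 = 20.79 J/(mol·K).
ΔU = (2.4)(20.79)(322 − 582) = -12970 J.

Q ≈ -13000 J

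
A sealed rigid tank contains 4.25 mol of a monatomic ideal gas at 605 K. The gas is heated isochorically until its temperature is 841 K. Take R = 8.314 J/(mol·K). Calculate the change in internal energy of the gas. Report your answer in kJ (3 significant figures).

ΔU ≈ 12.5 kJ

Constant volume ⇒ W = 0, so Q = ΔU = nCᵥΔT with Cᵥ = 3R/2 = 12.47 J/(mol·K).
ΔU = (4.25)(12.47)(841 − 605) = 12508 J.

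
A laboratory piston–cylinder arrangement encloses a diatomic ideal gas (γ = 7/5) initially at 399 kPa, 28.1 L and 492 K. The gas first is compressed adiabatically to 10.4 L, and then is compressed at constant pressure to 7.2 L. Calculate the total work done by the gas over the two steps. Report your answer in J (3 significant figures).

Step 1 (adiabatic): W = (P₁V₁ − P₂V₂)/(γ−1) = (11212 − 16686)/0.4 = -13685 J.
After step 1: P = 1604 kPa, V = 10.4 L, T = 732.2 K.
Step 2 (isobaric): W = PΔV = (1604 kPa)(7.2 − 10.4 L) = -5134 J.
W_total = -13685 − 5134 = -18819 J.

W_total ≈ -18800 J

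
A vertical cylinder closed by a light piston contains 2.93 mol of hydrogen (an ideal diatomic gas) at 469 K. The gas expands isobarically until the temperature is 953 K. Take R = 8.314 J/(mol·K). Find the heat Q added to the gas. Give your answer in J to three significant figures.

Isobaric: W = nRΔT = (2.93)(8.314)(484) = 11790 J.
ΔU = nCᵥΔT with Cᵥ = 5R/2: ΔU = (2.93)(20.79)(484) = 29476 J.
Q = ΔU + W = 29476 + 11790 = 41266 J.

Q ≈ 41300 J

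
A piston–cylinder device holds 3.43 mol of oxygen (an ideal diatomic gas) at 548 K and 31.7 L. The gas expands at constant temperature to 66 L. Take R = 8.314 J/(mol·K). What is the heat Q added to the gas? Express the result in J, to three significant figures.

Q ≈ 11500 J

Isothermal ⇒ ΔU = 0, so Q = W = nRT ln(V₂/V₁).
Q = (3.43)(8.314)(548) ln(66/31.7) = 15627 × 0.7333 = 11460 J.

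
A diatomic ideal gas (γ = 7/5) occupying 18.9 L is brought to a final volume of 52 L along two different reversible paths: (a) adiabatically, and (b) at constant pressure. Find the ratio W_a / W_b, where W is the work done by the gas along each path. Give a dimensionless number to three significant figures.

W_a / W_b ≈ 0.475

Path (a) adiabatic: W = P₁V₁(1 − (V₁/V₂)^(γ−1))/(γ−1) → W_a/(P₁V₁) = 0.8323.
Path (b) isobaric: W = P₁(V₂ − V₁) → W_b/(P₁V₁) = 1.751.
W_a / W_b = 0.8323 / 1.751 = 0.4752.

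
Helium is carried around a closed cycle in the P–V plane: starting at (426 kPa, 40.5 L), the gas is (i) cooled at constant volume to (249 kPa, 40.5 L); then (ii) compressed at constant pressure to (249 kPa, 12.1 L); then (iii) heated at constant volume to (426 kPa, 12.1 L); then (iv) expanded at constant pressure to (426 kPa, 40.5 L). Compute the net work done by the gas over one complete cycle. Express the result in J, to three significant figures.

Constant-volume legs do no work.
W(ii) = (249)(12.1 − 40.5) = -7072 J; W(iv) = (426)(40.5 − 12.1) = 12098 J.
W_net = -7072 + 12098 = 5027 J (the clockwise enclosed area).

W_net ≈ 5030 J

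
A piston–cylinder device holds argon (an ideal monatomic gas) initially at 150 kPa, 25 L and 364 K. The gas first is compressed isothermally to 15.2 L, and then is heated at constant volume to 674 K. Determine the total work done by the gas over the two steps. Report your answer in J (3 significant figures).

Step 1 (isothermal): W = P₁V₁ ln(V₂/V₁) = (3750) ln(15.2/25) = -1866 J.
Step 2 (isochoric): W = 0 (constant volume).
W_total = -1866 + 0 = -1866 J.

W_total ≈ -1870 J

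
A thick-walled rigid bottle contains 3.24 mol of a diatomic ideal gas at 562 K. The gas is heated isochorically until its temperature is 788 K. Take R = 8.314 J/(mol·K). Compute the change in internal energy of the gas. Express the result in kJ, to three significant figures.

ΔU ≈ 15.2 kJ

Constant volume ⇒ W = 0, so Q = ΔU = nCᵥΔT with Cᵥ = 5R/2 = 20.79 J/(mol·K).
ΔU = (3.24)(20.79)(788 − 562) = 15220 J.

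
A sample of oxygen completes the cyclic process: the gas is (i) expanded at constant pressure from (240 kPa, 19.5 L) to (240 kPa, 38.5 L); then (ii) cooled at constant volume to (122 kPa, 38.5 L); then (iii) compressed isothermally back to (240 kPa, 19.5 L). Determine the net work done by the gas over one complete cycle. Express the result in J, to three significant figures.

W_net ≈ 1360 J

Leg (i): W = PΔV = (240)(38.5 − 19.5) = 4560 J.
Leg (ii): W = 0.
Leg (iii): W = PᵢVᵢ ln(V_f/Vᵢ) = (4697) ln(19.5/38.5) = -3195 J.
W_net = 4560 − 3195 = 1365 J.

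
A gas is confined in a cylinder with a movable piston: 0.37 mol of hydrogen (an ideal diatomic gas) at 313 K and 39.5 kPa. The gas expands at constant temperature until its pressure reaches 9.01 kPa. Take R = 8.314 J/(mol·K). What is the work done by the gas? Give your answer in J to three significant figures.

Isothermal process: W = nRT ln(V₂/V₁) = nRT ln(P₁/P₂).
W = (0.37)(8.314)(313) × ln(39.5/9.01)
  = 962.8 × ln(4.384) = 962.8 × 1.478
W_by_gas = 1423 J.

W ≈ 1420 J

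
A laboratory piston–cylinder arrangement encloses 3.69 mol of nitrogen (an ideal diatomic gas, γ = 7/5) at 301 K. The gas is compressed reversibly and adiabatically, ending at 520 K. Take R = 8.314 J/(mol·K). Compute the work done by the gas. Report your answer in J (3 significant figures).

Adiabatic ⇒ Q = 0, so W_by = −ΔU = nCᵥ(T₁ − T₂).
Cᵥ = 5R/2 = 20.79 J/(mol·K).
W = (3.69)(20.79)(301 − 520) = -16797 J.

W ≈ -16800 J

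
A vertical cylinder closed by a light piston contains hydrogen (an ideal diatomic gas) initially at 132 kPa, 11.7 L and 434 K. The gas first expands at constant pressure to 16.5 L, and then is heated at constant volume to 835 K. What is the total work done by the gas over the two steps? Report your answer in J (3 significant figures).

Step 1 (isobaric): W = PΔV = (132 kPa)(16.5 − 11.7 L) = 633.6 J.
Step 2 (isochoric): W = 0 (constant volume).
W_total = 633.6 + 0 = 633.6 J.

W_total ≈ 634 J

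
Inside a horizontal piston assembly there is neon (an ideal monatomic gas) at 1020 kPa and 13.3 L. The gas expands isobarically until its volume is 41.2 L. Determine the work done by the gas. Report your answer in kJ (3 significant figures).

W ≈ 28.5 kJ

Isobaric: W = P ΔV.
W = (1020 kPa)(41.2 − 13.3 L) = (1020)(27.9) = 28458 J.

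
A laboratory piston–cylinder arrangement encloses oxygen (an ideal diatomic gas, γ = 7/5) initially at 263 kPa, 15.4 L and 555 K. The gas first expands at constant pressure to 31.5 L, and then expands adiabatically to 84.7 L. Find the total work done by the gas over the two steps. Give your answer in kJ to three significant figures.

W_total ≈ 11.0 kJ

Step 1 (isobaric): W = PΔV = (263 kPa)(31.5 − 15.4 L) = 4234 J.
After step 1: P = 263 kPa, V = 31.5 L, T = 1135 K.
Step 2 (adiabatic): W = (P₁V₁ − P₂V₂)/(γ−1) = (8284 − 5577)/0.4 = 6768 J.
W_total = 4234 + 6768 = 11002 J.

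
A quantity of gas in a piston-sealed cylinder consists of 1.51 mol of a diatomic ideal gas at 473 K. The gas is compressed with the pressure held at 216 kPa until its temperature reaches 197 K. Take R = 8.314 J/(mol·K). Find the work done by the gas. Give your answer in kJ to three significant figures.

Isobaric: W = P ΔV = nR ΔT.
W = (1.51)(8.314)(197 − 473) = -3465 J.

W ≈ -3.46 kJ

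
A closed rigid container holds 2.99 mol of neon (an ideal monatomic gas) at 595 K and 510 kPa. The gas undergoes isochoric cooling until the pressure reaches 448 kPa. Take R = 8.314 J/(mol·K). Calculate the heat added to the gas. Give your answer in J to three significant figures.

Q ≈ -2700 J

Constant volume ⇒ W = 0, so Q = ΔU = nCᵥΔT with Cᵥ = 3R/2 = 12.47 J/(mol·K).
At constant V, T₂/T₁ = P₂/P₁ ⇒ ΔT = T₁(P₂/P₁ − 1) = 595·(448/510 − 1) = -72.33 K.
ΔU = (2.99)(12.47)(-72.33) = -2697 J.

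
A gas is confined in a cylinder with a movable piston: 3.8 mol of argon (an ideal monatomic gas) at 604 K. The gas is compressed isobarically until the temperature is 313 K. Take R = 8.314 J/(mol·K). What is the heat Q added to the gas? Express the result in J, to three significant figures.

Q ≈ -23000 J

Isobaric: W = nRΔT = (3.8)(8.314)(-291) = -9194 J.
ΔU = nCᵥΔT with Cᵥ = 3R/2: ΔU = (3.8)(12.47)(-291) = -13790 J.
Q = ΔU + W = -13790 − 9194 = -22984 J.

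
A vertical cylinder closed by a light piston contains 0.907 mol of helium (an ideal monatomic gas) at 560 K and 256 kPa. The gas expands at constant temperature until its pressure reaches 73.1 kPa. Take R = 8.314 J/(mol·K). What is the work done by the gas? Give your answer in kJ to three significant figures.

Isothermal process: W = nRT ln(V₂/V₁) = nRT ln(P₁/P₂).
W = (0.907)(8.314)(560) × ln(256/73.1)
  = 4223 × ln(3.502) = 4223 × 1.253
W_by_gas = 5293 J.

W ≈ 5.29 kJ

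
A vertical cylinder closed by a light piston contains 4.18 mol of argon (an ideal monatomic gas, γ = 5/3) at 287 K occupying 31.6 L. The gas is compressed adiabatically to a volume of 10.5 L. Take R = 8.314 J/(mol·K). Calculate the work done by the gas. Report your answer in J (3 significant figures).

W ≈ -16200 J

Adiabatic: TV^(γ−1) = const with γ = 5/3.
T₂ = T₁ (V₁/V₂)^(γ−1) = 287 × (31.6/10.5)^0.667 = 287 × 2.084 = 598.2 K.
W_by = nCᵥ(T₁ − T₂) = (4.18)(12.47)(287 − 598.2) = -16225 J.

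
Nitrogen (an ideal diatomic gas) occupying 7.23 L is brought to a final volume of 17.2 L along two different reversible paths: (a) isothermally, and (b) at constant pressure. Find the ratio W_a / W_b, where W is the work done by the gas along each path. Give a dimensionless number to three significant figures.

W_a / W_b ≈ 0.628

Path (a) isothermal: W = P₁V₁ ln(V₂/V₁) → W_a/(P₁V₁) = 0.8667.
Path (b) isobaric: W = P₁(V₂ − V₁) → W_b/(P₁V₁) = 1.379.
W_a / W_b = 0.8667 / 1.379 = 0.6285.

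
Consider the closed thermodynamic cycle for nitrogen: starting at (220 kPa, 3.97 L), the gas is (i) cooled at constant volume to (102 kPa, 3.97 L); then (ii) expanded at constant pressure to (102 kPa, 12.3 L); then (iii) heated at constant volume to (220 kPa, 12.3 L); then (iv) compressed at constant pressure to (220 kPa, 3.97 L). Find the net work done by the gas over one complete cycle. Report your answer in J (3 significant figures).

W_net ≈ -983 J

Constant-volume legs do no work.
W(ii) = (102)(12.3 − 3.97) = 849.7 J; W(iv) = (220)(3.97 − 12.3) = -1833 J.
W_net = 849.7 − 1833 = -982.9 J (the counter-clockwise enclosed area).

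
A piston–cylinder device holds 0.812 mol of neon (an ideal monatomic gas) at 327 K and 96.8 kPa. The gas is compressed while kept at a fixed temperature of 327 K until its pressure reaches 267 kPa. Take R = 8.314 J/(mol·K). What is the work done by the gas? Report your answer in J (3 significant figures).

Isothermal process: W = nRT ln(V₂/V₁) = nRT ln(P₁/P₂).
W = (0.812)(8.314)(327) × ln(96.8/267)
  = 2208 × ln(0.3625) = 2208 × -1.015
W_by_gas = -2240 J.

W ≈ -2240 J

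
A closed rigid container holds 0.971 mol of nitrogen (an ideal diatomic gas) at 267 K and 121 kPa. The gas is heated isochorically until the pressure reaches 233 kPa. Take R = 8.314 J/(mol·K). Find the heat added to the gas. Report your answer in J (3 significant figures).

Q ≈ 4990 J

Constant volume ⇒ W = 0, so Q = ΔU = nCᵥΔT with Cᵥ = 5R/2 = 20.79 J/(mol·K).
At constant V, T₂/T₁ = P₂/P₁ ⇒ ΔT = T₁(P₂/P₁ − 1) = 267·(233/121 − 1) = 247.1 K.
ΔU = (0.971)(20.79)(247.1) = 4988 J.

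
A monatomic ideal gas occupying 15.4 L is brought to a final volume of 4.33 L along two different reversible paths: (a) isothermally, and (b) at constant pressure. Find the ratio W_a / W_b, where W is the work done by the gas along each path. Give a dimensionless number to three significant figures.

W_a / W_b ≈ 1.77

Path (a) isothermal: W = P₁V₁ ln(V₂/V₁) → W_a/(P₁V₁) = -1.269.
Path (b) isobaric: W = P₁(V₂ − V₁) → W_b/(P₁V₁) = -0.7188.
W_a / W_b = -1.269 / -0.7188 = 1.765.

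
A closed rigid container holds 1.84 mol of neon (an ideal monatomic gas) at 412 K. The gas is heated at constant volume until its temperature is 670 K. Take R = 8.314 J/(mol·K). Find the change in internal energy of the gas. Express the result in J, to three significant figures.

Constant volume ⇒ W = 0, so Q = ΔU = nCᵥΔT with Cᵥ = 3R/2 = 12.47 J/(mol·K).
ΔU = (1.84)(12.47)(670 − 412) = 5920 J.

ΔU ≈ 5920 J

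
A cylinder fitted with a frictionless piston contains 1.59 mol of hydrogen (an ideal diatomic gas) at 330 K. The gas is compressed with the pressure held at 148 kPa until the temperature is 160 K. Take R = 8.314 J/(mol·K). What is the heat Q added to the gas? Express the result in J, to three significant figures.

Isobaric: W = nRΔT = (1.59)(8.314)(-170) = -2247 J.
ΔU = nCᵥΔT with Cᵥ = 5R/2: ΔU = (1.59)(20.79)(-170) = -5618 J.
Q = ΔU + W = -5618 − 2247 = -7865 J.

Q ≈ -7870 J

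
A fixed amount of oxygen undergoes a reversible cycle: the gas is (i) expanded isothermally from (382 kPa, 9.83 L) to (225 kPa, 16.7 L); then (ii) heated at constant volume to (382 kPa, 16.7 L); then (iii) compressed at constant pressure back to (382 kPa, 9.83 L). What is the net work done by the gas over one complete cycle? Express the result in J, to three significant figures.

W_net ≈ -634 J

Leg (i): W = PᵢVᵢ ln(V_f/Vᵢ) = (3755) ln(16.7/9.83) = 1990 J.
Leg (ii): W = 0.
Leg (iii): W = PΔV = (382)(9.83 − 16.7) = -2624 J.
W_net = 1990 − 2624 = -634.3 J.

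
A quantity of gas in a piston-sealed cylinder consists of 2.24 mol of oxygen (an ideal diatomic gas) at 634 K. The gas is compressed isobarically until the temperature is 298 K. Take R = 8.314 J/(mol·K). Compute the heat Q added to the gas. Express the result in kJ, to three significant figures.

Q ≈ -21.9 kJ

Isobaric: W = nRΔT = (2.24)(8.314)(-336) = -6257 J.
ΔU = nCᵥΔT with Cᵥ = 5R/2: ΔU = (2.24)(20.79)(-336) = -15644 J.
Q = ΔU + W = -15644 − 6257 = -21901 J.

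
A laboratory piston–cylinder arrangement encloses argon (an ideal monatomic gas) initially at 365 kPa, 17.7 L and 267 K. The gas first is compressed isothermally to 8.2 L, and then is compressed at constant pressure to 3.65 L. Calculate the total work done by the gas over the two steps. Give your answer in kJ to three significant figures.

Step 1 (isothermal): W = P₁V₁ ln(V₂/V₁) = (6460) ln(8.2/17.7) = -4971 J.
After step 1: P = 787.9 kPa, V = 8.2 L, T = 267 K.
Step 2 (isobaric): W = PΔV = (787.9 kPa)(3.65 − 8.2 L) = -3585 J.
W_total = -4971 − 3585 = -8556 J.

W_total ≈ -8.56 kJ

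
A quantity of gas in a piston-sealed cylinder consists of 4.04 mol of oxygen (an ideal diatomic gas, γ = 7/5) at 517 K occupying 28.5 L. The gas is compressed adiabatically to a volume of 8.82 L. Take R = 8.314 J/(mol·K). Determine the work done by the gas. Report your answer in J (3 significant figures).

W ≈ -26000 J

Adiabatic: TV^(γ−1) = const with γ = 7/5.
T₂ = T₁ (V₁/V₂)^(γ−1) = 517 × (28.5/8.82)^0.4 = 517 × 1.599 = 826.5 K.
W_by = nCᵥ(T₁ − T₂) = (4.04)(20.79)(517 − 826.5) = -25989 J.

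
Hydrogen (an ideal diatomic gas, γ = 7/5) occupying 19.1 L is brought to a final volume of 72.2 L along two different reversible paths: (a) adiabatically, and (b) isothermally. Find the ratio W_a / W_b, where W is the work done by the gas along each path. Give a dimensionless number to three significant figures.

W_a / W_b ≈ 0.776

Path (a) adiabatic: W = P₁V₁(1 − (V₁/V₂)^(γ−1))/(γ−1) → W_a/(P₁V₁) = 1.031.
Path (b) isothermal: W = P₁V₁ ln(V₂/V₁) → W_b/(P₁V₁) = 1.33.
W_a / W_b = 1.031 / 1.33 = 0.7755.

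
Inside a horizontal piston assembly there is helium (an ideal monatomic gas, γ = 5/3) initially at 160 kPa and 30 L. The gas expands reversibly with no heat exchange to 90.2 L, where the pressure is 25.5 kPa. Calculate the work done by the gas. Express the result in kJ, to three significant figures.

W ≈ 3.75 kJ

Adiabatic: W = (P₁V₁ − P₂V₂)/(γ − 1) with γ = 5/3.
P₁V₁ = 4800 J, P₂V₂ = 2300 J.
W = (4800 − 2300) / 0.6667 = 3750 J.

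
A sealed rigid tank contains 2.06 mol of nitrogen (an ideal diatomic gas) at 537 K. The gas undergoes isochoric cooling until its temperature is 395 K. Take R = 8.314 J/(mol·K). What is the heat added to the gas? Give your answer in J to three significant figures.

Q ≈ -6080 J

Constant volume ⇒ W = 0, so Q = ΔU = nCᵥΔT with Cᵥ = 5R/2 = 20.79 J/(mol·K).
ΔU = (2.06)(20.79)(395 − 537) = -6080 J.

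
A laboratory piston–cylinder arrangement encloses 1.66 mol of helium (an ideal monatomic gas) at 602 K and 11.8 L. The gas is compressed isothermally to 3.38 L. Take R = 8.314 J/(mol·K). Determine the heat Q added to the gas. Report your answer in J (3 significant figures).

Q ≈ -10400 J

Isothermal ⇒ ΔU = 0, so Q = W = nRT ln(V₂/V₁).
Q = (1.66)(8.314)(602) ln(3.38/11.8) = 8308 × -1.25 = -10387 J.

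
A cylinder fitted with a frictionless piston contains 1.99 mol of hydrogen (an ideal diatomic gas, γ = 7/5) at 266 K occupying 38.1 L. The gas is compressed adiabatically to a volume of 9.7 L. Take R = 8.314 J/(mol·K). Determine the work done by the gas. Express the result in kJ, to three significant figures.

Adiabatic: TV^(γ−1) = const with γ = 7/5.
T₂ = T₁ (V₁/V₂)^(γ−1) = 266 × (38.1/9.7)^0.4 = 266 × 1.728 = 459.8 K.
W_by = nCᵥ(T₁ − T₂) = (1.99)(20.79)(266 − 459.8) = -8015 J.

W ≈ -8.01 kJ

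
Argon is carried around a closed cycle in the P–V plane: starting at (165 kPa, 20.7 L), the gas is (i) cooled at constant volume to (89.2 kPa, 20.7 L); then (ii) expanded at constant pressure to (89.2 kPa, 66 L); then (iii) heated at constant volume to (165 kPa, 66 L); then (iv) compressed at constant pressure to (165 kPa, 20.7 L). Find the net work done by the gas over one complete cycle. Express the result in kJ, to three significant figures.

W_net ≈ -3.43 kJ

Constant-volume legs do no work.
W(ii) = (89.2)(66 − 20.7) = 4041 J; W(iv) = (165)(20.7 − 66) = -7474 J.
W_net = 4041 − 7474 = -3434 J (the counter-clockwise enclosed area).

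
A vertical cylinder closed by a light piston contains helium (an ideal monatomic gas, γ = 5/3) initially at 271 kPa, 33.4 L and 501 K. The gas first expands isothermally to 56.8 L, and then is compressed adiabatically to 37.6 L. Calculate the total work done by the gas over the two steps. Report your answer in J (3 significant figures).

Step 1 (isothermal): W = P₁V₁ ln(V₂/V₁) = (9051) ln(56.8/33.4) = 4806 J.
After step 1: P = 159.4 kPa, V = 56.8 L, T = 501 K.
Step 2 (adiabatic): W = (P₁V₁ − P₂V₂)/(γ−1) = (9051 − 11917)/0.667 = -4298 J.
W_total = 4806 − 4298 = 508.2 J.

W_total ≈ 508 J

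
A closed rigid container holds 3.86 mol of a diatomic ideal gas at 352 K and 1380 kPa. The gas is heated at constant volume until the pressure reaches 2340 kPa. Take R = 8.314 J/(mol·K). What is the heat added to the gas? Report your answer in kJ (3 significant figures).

Q ≈ 19.6 kJ

Constant volume ⇒ W = 0, so Q = ΔU = nCᵥΔT with Cᵥ = 5R/2 = 20.79 J/(mol·K).
At constant V, T₂/T₁ = P₂/P₁ ⇒ ΔT = T₁(P₂/P₁ − 1) = 352·(2340/1380 − 1) = 244.9 K.
ΔU = (3.86)(20.79)(244.9) = 19646 J.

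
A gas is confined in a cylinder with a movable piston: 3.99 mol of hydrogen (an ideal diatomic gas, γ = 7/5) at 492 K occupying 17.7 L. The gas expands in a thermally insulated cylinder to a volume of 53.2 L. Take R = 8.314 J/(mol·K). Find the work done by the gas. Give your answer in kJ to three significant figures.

Adiabatic: TV^(γ−1) = const with γ = 7/5.
T₂ = T₁ (V₁/V₂)^(γ−1) = 492 × (17.7/53.2)^0.4 = 492 × 0.6439 = 316.8 K.
W_by = nCᵥ(T₁ − T₂) = (3.99)(20.79)(492 − 316.8) = 14529 J.

W ≈ 14.5 kJ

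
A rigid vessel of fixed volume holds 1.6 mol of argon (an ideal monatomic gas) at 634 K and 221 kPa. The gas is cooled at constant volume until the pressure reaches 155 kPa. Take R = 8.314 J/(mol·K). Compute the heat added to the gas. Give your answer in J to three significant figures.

Q ≈ -3780 J

Constant volume ⇒ W = 0, so Q = ΔU = nCᵥΔT with Cᵥ = 3R/2 = 12.47 J/(mol·K).
At constant V, T₂/T₁ = P₂/P₁ ⇒ ΔT = T₁(P₂/P₁ − 1) = 634·(155/221 − 1) = -189.3 K.
ΔU = (1.6)(12.47)(-189.3) = -3778 J.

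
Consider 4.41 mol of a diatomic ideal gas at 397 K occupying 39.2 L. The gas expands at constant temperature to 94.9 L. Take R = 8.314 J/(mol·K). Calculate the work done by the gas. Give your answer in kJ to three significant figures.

Isothermal: W = nRT ln(V₂/V₁).
W = (4.41)(8.314)(397) × ln(94.9/39.2)
  = 14556 × 0.8841
W_by_gas = 12870 J.

W ≈ 12.9 kJ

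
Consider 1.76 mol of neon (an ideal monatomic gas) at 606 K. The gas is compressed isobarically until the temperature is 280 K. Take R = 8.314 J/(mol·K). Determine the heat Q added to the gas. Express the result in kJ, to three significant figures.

Isobaric: W = nRΔT = (1.76)(8.314)(-326) = -4770 J.
ΔU = nCᵥΔT with Cᵥ = 3R/2: ΔU = (1.76)(12.47)(-326) = -7155 J.
Q = ΔU + W = -7155 − 4770 = -11926 J.

Q ≈ -11.9 kJ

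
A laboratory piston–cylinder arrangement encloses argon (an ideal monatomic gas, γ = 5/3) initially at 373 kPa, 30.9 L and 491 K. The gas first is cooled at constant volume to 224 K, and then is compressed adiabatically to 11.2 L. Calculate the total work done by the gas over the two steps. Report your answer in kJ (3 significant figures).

Step 1 (isochoric): W = 0 (constant volume).
After step 1: P = 170.2 kPa (V unchanged).
Step 2 (adiabatic): W = (P₁V₁ − P₂V₂)/(γ−1) = (5258 − 10343)/0.667 = -7628 J.
W_total = 0 − 7628 = -7628 J.

W_total ≈ -7.63 kJ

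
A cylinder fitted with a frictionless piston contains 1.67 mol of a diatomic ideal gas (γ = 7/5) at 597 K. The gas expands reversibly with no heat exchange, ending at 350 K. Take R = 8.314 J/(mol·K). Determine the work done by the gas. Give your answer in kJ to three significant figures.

W ≈ 8.57 kJ

Adiabatic ⇒ Q = 0, so W_by = −ΔU = nCᵥ(T₁ − T₂).
Cᵥ = 5R/2 = 20.79 J/(mol·K).
W = (1.67)(20.79)(597 − 350) = 8574 J.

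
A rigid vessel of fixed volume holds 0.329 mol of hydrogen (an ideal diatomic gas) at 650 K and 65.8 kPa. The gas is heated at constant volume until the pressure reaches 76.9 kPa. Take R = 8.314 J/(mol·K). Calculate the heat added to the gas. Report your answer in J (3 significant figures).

Q ≈ 750 J

Constant volume ⇒ W = 0, so Q = ΔU = nCᵥΔT with Cᵥ = 5R/2 = 20.79 J/(mol·K).
At constant V, T₂/T₁ = P₂/P₁ ⇒ ΔT = T₁(P₂/P₁ − 1) = 650·(76.9/65.8 − 1) = 109.7 K.
ΔU = (0.329)(20.79)(109.7) = 749.8 J.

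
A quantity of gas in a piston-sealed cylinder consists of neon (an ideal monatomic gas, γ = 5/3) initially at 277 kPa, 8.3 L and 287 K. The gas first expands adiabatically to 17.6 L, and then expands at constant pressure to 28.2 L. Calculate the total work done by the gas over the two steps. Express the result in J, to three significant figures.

W_total ≈ 2200 J

Step 1 (adiabatic): W = (P₁V₁ − P₂V₂)/(γ−1) = (2299 − 1393)/0.667 = 1359 J.
After step 1: P = 79.14 kPa, V = 17.6 L, T = 173.9 K.
Step 2 (isobaric): W = PΔV = (79.14 kPa)(28.2 − 17.6 L) = 838.9 J.
W_total = 1359 + 838.9 = 2198 J.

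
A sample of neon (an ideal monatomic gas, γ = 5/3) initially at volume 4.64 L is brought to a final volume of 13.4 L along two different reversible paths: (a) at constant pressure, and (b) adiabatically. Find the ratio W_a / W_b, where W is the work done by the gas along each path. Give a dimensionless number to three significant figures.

W_a / W_b ≈ 2.48

Path (a) isobaric: W = P₁(V₂ − V₁) → W_a/(P₁V₁) = 1.888.
Path (b) adiabatic: W = P₁V₁(1 − (V₁/V₂)^(γ−1))/(γ−1) → W_b/(P₁V₁) = 0.7603.
W_a / W_b = 1.888 / 0.7603 = 2.483.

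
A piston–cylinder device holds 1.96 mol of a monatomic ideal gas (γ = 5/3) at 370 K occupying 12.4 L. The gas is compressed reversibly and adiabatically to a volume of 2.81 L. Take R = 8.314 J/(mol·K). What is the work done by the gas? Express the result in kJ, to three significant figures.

Adiabatic: TV^(γ−1) = const with γ = 5/3.
T₂ = T₁ (V₁/V₂)^(γ−1) = 370 × (12.4/2.81)^0.667 = 370 × 2.69 = 995.4 K.
W_by = nCᵥ(T₁ − T₂) = (1.96)(12.47)(370 − 995.4) = -15288 J.

W ≈ -15.3 kJ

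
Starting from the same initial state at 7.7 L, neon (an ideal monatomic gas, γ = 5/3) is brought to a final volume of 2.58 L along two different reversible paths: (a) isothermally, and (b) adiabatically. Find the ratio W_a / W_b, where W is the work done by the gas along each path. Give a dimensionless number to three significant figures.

W_a / W_b ≈ 0.679

Path (a) isothermal: W = P₁V₁ ln(V₂/V₁) → W_a/(P₁V₁) = -1.093.
Path (b) adiabatic: W = P₁V₁(1 − (V₁/V₂)^(γ−1))/(γ−1) → W_b/(P₁V₁) = -1.609.
W_a / W_b = -1.093 / -1.609 = 0.6794.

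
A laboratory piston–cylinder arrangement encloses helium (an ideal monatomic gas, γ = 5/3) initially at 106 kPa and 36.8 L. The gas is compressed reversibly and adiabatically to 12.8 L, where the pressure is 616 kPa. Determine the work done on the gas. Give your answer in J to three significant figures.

W ≈ 5980 J

Adiabatic: W = (P₁V₁ − P₂V₂)/(γ − 1) with γ = 5/3.
P₁V₁ = 3901 J, P₂V₂ = 7885 J.
W = (3901 − 7885) / 0.6667 = -5976 J.
Work on gas = −W_by = 5976 J.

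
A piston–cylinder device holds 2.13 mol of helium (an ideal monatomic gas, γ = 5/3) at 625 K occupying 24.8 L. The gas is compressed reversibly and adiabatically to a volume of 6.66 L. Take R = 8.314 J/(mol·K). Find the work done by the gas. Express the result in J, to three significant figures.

W ≈ -23300 J

Adiabatic: TV^(γ−1) = const with γ = 5/3.
T₂ = T₁ (V₁/V₂)^(γ−1) = 625 × (24.8/6.66)^0.667 = 625 × 2.402 = 1502 K.
W_by = nCᵥ(T₁ − T₂) = (2.13)(12.47)(625 − 1502) = -23283 J.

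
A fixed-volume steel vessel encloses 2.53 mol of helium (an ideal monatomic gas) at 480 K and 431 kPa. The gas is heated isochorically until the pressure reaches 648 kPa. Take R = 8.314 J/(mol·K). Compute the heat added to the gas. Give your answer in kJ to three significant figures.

Constant volume ⇒ W = 0, so Q = ΔU = nCᵥΔT with Cᵥ = 3R/2 = 12.47 J/(mol·K).
At constant V, T₂/T₁ = P₂/P₁ ⇒ ΔT = T₁(P₂/P₁ − 1) = 480·(648/431 − 1) = 241.7 K.
ΔU = (2.53)(12.47)(241.7) = 7625 J.

Q ≈ 7.63 kJ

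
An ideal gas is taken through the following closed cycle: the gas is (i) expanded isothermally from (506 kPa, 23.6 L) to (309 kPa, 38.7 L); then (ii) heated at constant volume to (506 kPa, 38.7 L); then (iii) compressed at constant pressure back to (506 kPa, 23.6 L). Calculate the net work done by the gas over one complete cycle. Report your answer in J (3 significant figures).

W_net ≈ -1730 J

Leg (i): W = PᵢVᵢ ln(V_f/Vᵢ) = (11942) ln(38.7/23.6) = 5906 J.
Leg (ii): W = 0.
Leg (iii): W = PΔV = (506)(23.6 − 38.7) = -7641 J.
W_net = 5906 − 7641 = -1734 J.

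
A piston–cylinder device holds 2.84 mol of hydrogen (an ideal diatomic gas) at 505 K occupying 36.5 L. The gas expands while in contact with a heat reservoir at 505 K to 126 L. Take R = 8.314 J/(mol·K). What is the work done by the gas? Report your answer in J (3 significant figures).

W ≈ 14800 J

Isothermal: W = nRT ln(V₂/V₁).
W = (2.84)(8.314)(505) × ln(126/36.5)
  = 11924 × 1.239
W_by_gas = 14773 J.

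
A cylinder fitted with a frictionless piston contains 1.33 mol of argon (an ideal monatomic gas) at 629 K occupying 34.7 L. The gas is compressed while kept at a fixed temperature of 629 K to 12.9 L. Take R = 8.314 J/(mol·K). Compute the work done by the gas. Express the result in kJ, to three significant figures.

W ≈ -6.88 kJ

Isothermal: W = nRT ln(V₂/V₁).
W = (1.33)(8.314)(629) × ln(12.9/34.7)
  = 6955 × -0.9895
W_by_gas = -6882 J.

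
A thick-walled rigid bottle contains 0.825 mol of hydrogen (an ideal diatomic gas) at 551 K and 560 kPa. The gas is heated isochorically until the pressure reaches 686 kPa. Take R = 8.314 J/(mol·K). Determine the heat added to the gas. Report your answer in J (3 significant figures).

Constant volume ⇒ W = 0, so Q = ΔU = nCᵥΔT with Cᵥ = 5R/2 = 20.79 J/(mol·K).
At constant V, T₂/T₁ = P₂/P₁ ⇒ ΔT = T₁(P₂/P₁ − 1) = 551·(686/560 − 1) = 124 K.
ΔU = (0.825)(20.79)(124) = 2126 J.

Q ≈ 2130 J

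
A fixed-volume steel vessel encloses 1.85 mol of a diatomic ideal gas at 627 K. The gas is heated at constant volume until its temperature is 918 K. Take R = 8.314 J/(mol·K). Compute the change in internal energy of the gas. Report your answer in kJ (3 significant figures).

Constant volume ⇒ W = 0, so Q = ΔU = nCᵥΔT with Cᵥ = 5R/2 = 20.79 J/(mol·K).
ΔU = (1.85)(20.79)(918 − 627) = 11190 J.

ΔU ≈ 11.2 kJ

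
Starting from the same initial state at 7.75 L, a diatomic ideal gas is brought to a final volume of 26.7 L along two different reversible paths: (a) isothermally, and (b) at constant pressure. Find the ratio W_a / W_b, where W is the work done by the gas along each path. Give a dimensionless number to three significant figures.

Path (a) isothermal: W = P₁V₁ ln(V₂/V₁) → W_a/(P₁V₁) = 1.237.
Path (b) isobaric: W = P₁(V₂ − V₁) → W_b/(P₁V₁) = 2.445.
W_a / W_b = 1.237 / 2.445 = 0.5059.

W_a / W_b ≈ 0.506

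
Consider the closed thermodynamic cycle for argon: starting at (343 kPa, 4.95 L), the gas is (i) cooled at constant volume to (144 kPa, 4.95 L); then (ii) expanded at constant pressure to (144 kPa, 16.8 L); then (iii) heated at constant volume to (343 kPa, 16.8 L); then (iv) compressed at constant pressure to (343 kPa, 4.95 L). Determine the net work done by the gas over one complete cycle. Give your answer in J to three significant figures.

Constant-volume legs do no work.
W(ii) = (144)(16.8 − 4.95) = 1706 J; W(iv) = (343)(4.95 − 16.8) = -4065 J.
W_net = 1706 − 4065 = -2358 J (the counter-clockwise enclosed area).

W_net ≈ -2360 J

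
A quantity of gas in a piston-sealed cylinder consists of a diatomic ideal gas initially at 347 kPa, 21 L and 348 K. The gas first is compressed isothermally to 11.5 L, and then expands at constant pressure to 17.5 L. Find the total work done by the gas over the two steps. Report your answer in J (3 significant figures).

W_total ≈ -586 J

Step 1 (isothermal): W = P₁V₁ ln(V₂/V₁) = (7287) ln(11.5/21) = -4388 J.
After step 1: P = 633.7 kPa, V = 11.5 L, T = 348 K.
Step 2 (isobaric): W = PΔV = (633.7 kPa)(17.5 − 11.5 L) = 3802 J.
W_total = -4388 + 3802 = -586.1 J.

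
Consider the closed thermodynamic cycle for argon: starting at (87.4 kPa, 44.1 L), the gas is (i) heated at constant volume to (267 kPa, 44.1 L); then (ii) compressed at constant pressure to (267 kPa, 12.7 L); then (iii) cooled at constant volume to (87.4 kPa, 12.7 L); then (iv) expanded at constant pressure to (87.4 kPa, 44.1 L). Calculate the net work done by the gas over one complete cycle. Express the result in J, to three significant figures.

Constant-volume legs do no work.
W(ii) = (267)(12.7 − 44.1) = -8384 J; W(iv) = (87.4)(44.1 − 12.7) = 2744 J.
W_net = -8384 + 2744 = -5639 J (the counter-clockwise enclosed area).

W_net ≈ -5640 J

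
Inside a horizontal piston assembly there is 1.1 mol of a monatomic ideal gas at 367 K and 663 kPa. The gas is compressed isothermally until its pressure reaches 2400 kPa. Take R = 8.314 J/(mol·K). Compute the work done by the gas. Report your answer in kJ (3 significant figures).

Isothermal process: W = nRT ln(V₂/V₁) = nRT ln(P₁/P₂).
W = (1.1)(8.314)(367) × ln(663/2400)
  = 3356 × ln(0.2762) = 3356 × -1.286
W_by_gas = -4318 J.

W ≈ -4.32 kJ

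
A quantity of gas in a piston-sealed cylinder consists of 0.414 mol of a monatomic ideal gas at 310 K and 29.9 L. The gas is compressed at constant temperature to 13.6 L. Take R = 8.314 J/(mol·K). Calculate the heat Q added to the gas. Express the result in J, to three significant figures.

Q ≈ -841 J

Isothermal ⇒ ΔU = 0, so Q = W = nRT ln(V₂/V₁).
Q = (0.414)(8.314)(310) ln(13.6/29.9) = 1067 × -0.7878 = -840.6 J.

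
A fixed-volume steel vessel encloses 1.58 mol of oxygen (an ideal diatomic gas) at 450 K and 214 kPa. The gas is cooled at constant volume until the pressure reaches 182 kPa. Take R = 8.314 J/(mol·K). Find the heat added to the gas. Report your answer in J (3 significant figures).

Constant volume ⇒ W = 0, so Q = ΔU = nCᵥΔT with Cᵥ = 5R/2 = 20.79 J/(mol·K).
At constant V, T₂/T₁ = P₂/P₁ ⇒ ΔT = T₁(P₂/P₁ − 1) = 450·(182/214 − 1) = -67.29 K.
ΔU = (1.58)(20.79)(-67.29) = -2210 J.

Q ≈ -2210 J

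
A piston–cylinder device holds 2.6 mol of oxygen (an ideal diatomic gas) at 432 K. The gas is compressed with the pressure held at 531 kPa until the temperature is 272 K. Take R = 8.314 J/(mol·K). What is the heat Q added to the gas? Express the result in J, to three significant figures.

Q ≈ -12100 J

Isobaric: W = nRΔT = (2.6)(8.314)(-160) = -3459 J.
ΔU = nCᵥΔT with Cᵥ = 5R/2: ΔU = (2.6)(20.79)(-160) = -8647 J.
Q = ΔU + W = -8647 − 3459 = -12105 J.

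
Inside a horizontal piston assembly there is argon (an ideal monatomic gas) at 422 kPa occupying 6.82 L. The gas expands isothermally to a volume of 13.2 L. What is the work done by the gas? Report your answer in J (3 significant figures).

Isothermal: W = nRT ln(V₂/V₁) = P₁V₁ ln(V₂/V₁).
P₁V₁ = (422 kPa)(6.82 L) = 2878 J.
W = 2878 × ln(13.2/6.82) = 2878 × 0.6604
W_by_gas = 1901 J.

W ≈ 1900 J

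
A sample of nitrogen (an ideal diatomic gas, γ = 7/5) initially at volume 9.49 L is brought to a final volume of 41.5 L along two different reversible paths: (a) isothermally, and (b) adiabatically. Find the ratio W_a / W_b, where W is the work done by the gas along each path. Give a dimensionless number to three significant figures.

W_a / W_b ≈ 1.32

Path (a) isothermal: W = P₁V₁ ln(V₂/V₁) → W_a/(P₁V₁) = 1.475.
Path (b) adiabatic: W = P₁V₁(1 − (V₁/V₂)^(γ−1))/(γ−1) → W_b/(P₁V₁) = 1.114.
W_a / W_b = 1.475 / 1.114 = 1.324.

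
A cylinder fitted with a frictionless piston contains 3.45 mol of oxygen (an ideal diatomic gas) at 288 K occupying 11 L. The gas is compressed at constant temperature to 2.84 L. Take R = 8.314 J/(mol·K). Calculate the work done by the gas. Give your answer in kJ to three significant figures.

W ≈ -11.2 kJ

Isothermal: W = nRT ln(V₂/V₁).
W = (3.45)(8.314)(288) × ln(2.84/11)
  = 8261 × -1.354
W_by_gas = -11186 J.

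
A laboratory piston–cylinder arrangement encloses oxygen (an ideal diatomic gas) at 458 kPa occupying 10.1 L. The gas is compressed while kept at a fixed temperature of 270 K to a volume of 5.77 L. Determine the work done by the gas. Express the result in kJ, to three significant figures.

W ≈ -2.59 kJ

Isothermal: W = nRT ln(V₂/V₁) = P₁V₁ ln(V₂/V₁).
P₁V₁ = (458 kPa)(10.1 L) = 4626 J.
W = 4626 × ln(5.77/10.1) = 4626 × -0.5599
W_by_gas = -2590 J.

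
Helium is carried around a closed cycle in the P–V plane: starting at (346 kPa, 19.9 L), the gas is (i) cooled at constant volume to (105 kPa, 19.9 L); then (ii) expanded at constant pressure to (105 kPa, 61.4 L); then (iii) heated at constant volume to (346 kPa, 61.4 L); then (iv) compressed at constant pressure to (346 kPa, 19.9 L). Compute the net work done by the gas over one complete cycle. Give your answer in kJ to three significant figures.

W_net ≈ -10.0 kJ

Constant-volume legs do no work.
W(ii) = (105)(61.4 − 19.9) = 4358 J; W(iv) = (346)(19.9 − 61.4) = -14359 J.
W_net = 4358 − 14359 = -10002 J (the counter-clockwise enclosed area).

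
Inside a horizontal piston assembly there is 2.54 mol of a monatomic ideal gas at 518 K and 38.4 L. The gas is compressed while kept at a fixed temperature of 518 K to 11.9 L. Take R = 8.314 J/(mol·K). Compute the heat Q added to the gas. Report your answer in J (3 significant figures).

Isothermal ⇒ ΔU = 0, so Q = W = nRT ln(V₂/V₁).
Q = (2.54)(8.314)(518) ln(11.9/38.4) = 10939 × -1.172 = -12815 J.

Q ≈ -12800 J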